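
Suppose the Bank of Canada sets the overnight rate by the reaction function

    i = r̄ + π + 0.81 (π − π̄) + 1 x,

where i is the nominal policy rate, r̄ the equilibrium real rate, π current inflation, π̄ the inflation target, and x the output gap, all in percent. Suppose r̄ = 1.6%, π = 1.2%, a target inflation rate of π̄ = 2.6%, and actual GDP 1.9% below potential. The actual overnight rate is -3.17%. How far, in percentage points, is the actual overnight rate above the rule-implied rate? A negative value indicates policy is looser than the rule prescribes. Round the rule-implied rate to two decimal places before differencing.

-2.94 pp

Output 1.9% below potential → x = -1.9.
i = 1.6 + 1.2 + 0.81 × (1.2 − 2.6) + 1 × (-1.9)
   = 1.6 + 1.2 − 1.134 − 1.9 = -0.23
Deviation = -3.17 − (-0.23) = -2.94 pp.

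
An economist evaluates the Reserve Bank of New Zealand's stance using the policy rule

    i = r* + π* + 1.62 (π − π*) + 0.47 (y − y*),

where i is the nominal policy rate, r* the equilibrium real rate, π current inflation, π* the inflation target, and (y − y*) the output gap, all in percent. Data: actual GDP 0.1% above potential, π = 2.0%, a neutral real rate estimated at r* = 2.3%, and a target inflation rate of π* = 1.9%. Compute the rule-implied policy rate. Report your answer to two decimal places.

Output 0.1% above potential → (y − y*) = 0.1.
i = 2.3 + 1.9 + 1.62 × (2.0 − 1.9) + 0.47 × 0.1
   = 2.3 + 1.9 + 0.162 + 0.047 = 4.41

4.41%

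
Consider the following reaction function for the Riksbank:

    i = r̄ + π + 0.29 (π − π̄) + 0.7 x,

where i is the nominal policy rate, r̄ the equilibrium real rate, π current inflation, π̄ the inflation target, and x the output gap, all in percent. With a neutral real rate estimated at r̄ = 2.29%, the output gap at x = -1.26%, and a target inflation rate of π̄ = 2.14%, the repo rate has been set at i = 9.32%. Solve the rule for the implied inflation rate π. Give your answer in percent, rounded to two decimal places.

Collecting π: i = r̄ + (1 + 0.29) π − 0.29 π̄ + 0.7 x
1.29 π = 9.32 − 2.29 + 0.29 × 2.14 − 0.7 × (-1.26) = 8.5326
π = 8.5326 / 1.29 = 6.61

6.61%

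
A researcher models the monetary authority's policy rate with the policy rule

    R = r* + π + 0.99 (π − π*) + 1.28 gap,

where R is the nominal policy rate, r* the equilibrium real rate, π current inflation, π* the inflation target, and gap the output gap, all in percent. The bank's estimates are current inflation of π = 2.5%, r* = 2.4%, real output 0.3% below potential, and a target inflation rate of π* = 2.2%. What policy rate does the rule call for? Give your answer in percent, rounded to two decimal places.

Output 0.3% below potential → gap = -0.3.
R = 2.4 + 2.5 + 0.99 × (2.5 − 2.2) + 1.28 × (-0.3)
   = 2.4 + 2.5 + 0.297 − 0.384 = 4.81

4.81%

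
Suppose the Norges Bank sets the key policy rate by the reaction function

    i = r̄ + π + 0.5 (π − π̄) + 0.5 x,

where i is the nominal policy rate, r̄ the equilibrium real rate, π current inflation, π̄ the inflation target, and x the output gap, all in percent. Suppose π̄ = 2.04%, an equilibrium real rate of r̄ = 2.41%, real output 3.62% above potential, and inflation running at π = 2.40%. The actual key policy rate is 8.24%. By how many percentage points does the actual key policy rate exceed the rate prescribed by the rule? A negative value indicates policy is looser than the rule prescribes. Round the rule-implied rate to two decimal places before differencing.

1.44 pp

Output 3.62% above potential → x = 3.62.
i = 2.41 + 2.40 + 0.5 × (2.40 − 2.04) + 0.5 × 3.62
   = 2.41 + 2.4 + 0.18 + 1.81 = 6.80
Deviation = 8.24 − 6.80 = 1.44 pp.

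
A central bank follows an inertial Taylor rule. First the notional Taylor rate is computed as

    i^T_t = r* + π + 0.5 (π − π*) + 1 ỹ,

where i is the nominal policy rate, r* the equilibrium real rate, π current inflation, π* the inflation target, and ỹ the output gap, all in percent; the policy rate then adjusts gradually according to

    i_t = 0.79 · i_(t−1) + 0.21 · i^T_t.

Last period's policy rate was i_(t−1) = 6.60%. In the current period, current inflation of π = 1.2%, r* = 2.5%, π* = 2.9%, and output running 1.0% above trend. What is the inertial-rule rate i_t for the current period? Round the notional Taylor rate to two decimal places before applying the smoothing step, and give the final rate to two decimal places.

6.02%

Output 1.0% above potential → ỹ = 1.0.
i^T_t = 2.5 + 1.2 + 0.5 × (1.2 − 2.9) + 1 × 1.0
   = 2.5 + 1.2 − 0.85 + 1 = 3.85
i_t = 0.79 × 6.60 + 0.21 × 3.85 = 5.214 + 0.8085 = 6.02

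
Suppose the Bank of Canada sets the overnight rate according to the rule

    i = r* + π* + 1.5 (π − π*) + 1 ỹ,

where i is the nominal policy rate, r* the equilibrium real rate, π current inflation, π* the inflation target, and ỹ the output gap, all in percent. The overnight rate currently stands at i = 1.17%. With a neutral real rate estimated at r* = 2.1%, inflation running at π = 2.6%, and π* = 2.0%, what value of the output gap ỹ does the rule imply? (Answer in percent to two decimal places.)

1 ỹ = 1.17 − 2.1 − 2.0 − 1.5 × (2.6 − 2.0) = -3.83
ỹ = -3.83 / 1 = -3.83

-3.83%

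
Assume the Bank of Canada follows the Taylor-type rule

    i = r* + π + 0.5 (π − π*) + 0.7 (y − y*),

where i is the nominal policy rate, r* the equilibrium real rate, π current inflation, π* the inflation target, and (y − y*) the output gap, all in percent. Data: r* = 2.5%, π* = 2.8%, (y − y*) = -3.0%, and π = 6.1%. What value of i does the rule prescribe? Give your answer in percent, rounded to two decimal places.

i = 2.5 + 6.1 + 0.5 × (6.1 − 2.8) + 0.7 × (-3.0)
   = 2.5 + 6.1 + 1.65 − 2.1 = 8.15

8.15%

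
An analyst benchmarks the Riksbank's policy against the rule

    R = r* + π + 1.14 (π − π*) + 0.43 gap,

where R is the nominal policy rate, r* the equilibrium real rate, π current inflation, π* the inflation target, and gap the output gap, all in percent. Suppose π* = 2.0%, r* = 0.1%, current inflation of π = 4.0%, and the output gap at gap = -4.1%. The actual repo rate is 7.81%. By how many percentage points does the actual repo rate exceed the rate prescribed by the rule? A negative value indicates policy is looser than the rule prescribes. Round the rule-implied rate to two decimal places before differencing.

3.19 pp

R = 0.1 + 4.0 + 1.14 × (4.0 − 2.0) + 0.43 × (-4.1)
   = 0.1 + 4 + 2.28 − 1.763 = 4.62
Deviation = 7.81 − 4.62 = 3.19 pp.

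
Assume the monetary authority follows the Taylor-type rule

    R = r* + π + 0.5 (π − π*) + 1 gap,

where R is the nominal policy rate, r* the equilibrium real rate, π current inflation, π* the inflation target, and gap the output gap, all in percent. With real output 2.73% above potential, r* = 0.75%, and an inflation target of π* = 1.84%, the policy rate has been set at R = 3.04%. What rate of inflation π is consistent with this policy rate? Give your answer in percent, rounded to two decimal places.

0.32%

Output 2.73% above potential → gap = 2.73.
Collecting π: R = r* + (1 + 0.5) π − 0.5 π* + 1 gap
1.5 π = 3.04 − 0.75 + 0.5 × 1.84 − 1 × 2.73 = 0.48
π = 0.48 / 1.5 = 0.32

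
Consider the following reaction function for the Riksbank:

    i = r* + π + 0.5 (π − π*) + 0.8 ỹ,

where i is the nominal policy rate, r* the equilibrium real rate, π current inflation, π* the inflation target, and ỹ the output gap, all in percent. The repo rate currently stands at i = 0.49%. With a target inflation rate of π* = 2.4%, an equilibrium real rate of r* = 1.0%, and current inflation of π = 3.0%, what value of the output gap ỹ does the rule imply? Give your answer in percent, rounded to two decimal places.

0.8 ỹ = 0.49 − 1.0 − 3.0 − 0.5 × (3.0 − 2.4) = -3.81
ỹ = -3.81 / 0.8 = -4.76

-4.76%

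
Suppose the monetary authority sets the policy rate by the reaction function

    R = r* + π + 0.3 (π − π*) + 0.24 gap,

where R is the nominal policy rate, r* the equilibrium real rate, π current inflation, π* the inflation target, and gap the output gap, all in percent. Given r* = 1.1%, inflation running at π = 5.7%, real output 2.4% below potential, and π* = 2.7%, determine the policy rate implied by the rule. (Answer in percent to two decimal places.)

7.12%

Output 2.4% below potential → gap = -2.4.
R = 1.1 + 5.7 + 0.3 × (5.7 − 2.7) + 0.24 × (-2.4)
   = 1.1 + 5.7 + 0.9 − 0.576 = 7.12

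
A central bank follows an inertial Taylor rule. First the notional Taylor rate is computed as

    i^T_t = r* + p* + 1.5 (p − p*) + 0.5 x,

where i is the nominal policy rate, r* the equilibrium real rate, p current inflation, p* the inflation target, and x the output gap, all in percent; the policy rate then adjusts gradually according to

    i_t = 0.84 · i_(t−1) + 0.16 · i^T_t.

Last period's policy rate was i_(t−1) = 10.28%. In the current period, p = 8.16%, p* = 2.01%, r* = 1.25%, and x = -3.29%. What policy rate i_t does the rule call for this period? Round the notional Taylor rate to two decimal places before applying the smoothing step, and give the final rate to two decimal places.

i^T_t = 1.25 + 2.01 + 1.5 × (8.16 − 2.01) + 0.5 × (-3.29)
   = 1.25 + 2.01 + 9.225 − 1.645 = 10.84
i_t = 0.84 × 10.28 + 0.16 × 10.84 = 8.6352 + 1.7344 = 10.37

10.37%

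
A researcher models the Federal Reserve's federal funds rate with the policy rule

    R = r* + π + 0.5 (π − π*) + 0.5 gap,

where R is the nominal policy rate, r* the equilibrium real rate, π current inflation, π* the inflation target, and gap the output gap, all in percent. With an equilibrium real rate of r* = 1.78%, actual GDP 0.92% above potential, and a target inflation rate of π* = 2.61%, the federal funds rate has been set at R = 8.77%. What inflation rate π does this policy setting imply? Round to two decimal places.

Output 0.92% above potential → gap = 0.92.
Collecting π: R = r* + (1 + 0.5) π − 0.5 π* + 0.5 gap
1.5 π = 8.77 − 1.78 + 0.5 × 2.61 − 0.5 × 0.92 = 7.835
π = 7.835 / 1.5 = 5.22

5.22%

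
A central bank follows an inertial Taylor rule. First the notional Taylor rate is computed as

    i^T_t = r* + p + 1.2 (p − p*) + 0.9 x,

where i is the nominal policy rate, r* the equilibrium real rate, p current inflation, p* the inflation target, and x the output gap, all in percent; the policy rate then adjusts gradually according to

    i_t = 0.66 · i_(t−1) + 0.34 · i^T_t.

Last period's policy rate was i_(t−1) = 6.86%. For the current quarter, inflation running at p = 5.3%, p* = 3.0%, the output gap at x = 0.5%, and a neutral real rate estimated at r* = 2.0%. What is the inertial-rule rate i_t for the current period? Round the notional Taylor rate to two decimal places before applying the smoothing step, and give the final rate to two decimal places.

8.10%

i^T_t = 2.0 + 5.3 + 1.2 × (5.3 − 3.0) + 0.9 × 0.5
   = 2.0 + 5.3 + 2.76 + 0.45 = 10.51
i_t = 0.66 × 6.86 + 0.34 × 10.51 = 4.5276 + 3.5734 = 8.10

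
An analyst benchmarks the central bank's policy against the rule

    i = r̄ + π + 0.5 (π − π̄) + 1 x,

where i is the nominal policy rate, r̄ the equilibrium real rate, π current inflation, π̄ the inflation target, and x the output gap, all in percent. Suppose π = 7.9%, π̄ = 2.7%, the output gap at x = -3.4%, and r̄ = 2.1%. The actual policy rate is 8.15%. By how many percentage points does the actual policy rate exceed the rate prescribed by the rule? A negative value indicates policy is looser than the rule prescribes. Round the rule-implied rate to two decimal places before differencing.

-1.05 pp

i = 2.1 + 7.9 + 0.5 × (7.9 − 2.7) + 1 × (-3.4)
   = 2.1 + 7.9 + 2.6 − 3.4 = 9.20
Deviation = 8.15 − 9.20 = -1.05 pp.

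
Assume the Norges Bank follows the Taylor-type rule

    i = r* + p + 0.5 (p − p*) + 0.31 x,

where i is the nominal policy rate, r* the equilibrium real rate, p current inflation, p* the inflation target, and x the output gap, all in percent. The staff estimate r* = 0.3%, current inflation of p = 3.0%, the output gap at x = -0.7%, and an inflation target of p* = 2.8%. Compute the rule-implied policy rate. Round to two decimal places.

3.18%

i = 0.3 + 3.0 + 0.5 × (3.0 − 2.8) + 0.31 × (-0.7)
   = 0.3 + 3 + 0.1 − 0.217 = 3.18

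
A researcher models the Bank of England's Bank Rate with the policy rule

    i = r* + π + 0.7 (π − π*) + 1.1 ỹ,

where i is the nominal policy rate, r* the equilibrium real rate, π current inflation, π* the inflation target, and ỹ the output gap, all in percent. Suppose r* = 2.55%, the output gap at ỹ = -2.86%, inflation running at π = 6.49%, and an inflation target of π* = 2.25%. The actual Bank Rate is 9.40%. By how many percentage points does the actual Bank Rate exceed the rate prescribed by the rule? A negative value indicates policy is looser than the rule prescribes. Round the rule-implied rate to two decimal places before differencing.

i = 2.55 + 6.49 + 0.7 × (6.49 − 2.25) + 1.1 × (-2.86)
   = 2.55 + 6.49 + 2.968 − 3.146 = 8.86
Deviation = 9.40 − 8.86 = 0.54 pp.

0.54 pp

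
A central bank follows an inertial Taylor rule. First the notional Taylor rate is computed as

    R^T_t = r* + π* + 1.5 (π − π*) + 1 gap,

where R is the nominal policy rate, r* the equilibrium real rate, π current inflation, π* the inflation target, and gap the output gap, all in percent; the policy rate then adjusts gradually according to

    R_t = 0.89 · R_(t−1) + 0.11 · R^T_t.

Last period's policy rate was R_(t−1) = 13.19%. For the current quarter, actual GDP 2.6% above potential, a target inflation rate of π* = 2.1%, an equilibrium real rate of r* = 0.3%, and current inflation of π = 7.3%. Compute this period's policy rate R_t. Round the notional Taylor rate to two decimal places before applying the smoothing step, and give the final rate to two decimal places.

Output 2.6% above potential → gap = 2.6.
R^T_t = 0.3 + 2.1 + 1.5 × (7.3 − 2.1) + 1 × 2.6
   = 0.3 + 2.1 + 7.8 + 2.6 = 12.80
R_t = 0.89 × 13.19 + 0.11 × 12.80 = 11.7391 + 1.408 = 13.15

13.15%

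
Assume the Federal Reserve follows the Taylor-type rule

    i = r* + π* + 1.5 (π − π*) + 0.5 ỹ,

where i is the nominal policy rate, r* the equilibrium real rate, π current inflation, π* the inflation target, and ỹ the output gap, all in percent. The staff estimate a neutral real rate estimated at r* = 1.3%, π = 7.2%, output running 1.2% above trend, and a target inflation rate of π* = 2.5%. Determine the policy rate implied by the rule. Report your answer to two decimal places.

11.45%

Output 1.2% above potential → ỹ = 1.2.
i = 1.3 + 2.5 + 1.5 × (7.2 − 2.5) + 0.5 × 1.2
   = 1.3 + 2.5 + 7.05 + 0.6 = 11.45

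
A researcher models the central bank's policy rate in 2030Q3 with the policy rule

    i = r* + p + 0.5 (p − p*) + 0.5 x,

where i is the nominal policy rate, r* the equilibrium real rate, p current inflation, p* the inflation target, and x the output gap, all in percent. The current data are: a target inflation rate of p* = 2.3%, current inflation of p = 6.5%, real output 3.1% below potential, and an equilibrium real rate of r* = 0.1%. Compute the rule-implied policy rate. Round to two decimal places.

Output 3.1% below potential → x = -3.1.
i = 0.1 + 6.5 + 0.5 × (6.5 − 2.3) + 0.5 × (-3.1)
   = 0.1 + 6.5 + 2.1 − 1.55 = 7.15

7.15%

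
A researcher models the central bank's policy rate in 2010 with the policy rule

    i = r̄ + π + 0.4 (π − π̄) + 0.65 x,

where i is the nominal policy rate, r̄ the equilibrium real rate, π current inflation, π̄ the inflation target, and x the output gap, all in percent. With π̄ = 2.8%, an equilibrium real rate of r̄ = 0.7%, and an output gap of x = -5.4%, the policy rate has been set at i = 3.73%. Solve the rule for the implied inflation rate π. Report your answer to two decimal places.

Collecting π: i = r̄ + (1 + 0.4) π − 0.4 π̄ + 0.65 x
1.4 π = 3.73 − 0.7 + 0.4 × 2.8 − 0.65 × (-5.4) = 7.66
π = 7.66 / 1.4 = 5.47

5.47%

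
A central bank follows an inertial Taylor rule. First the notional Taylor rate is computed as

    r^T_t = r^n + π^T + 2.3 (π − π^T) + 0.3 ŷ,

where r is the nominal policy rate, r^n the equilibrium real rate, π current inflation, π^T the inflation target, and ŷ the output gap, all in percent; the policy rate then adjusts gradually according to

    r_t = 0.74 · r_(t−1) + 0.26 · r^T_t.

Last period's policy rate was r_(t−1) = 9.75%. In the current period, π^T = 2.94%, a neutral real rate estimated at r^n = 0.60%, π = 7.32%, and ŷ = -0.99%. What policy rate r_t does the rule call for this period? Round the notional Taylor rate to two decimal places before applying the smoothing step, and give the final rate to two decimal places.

10.68%

r^T_t = 0.60 + 2.94 + 2.3 × (7.32 − 2.94) + 0.3 × (-0.99)
   = 0.60 + 2.94 + 10.074 − 0.297 = 13.32
r_t = 0.74 × 9.75 + 0.26 × 13.32 = 7.215 + 3.4632 = 10.68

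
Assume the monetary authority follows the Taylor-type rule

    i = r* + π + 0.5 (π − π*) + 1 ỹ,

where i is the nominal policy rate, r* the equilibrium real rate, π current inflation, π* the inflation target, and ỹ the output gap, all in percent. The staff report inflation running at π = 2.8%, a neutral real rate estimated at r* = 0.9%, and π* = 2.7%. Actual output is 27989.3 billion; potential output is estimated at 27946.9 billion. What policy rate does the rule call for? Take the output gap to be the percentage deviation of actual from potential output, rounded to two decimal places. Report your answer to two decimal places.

3.90%

Output gap = 100 × (27989.3 − 27946.9) / 27946.9 = 0.15%.
i = 0.90 + 2.80 + 0.5 × (2.80 − 2.70) + 1 × 0.15
   = 0.90 + 2.8 + 0.05 + 0.15 = 3.90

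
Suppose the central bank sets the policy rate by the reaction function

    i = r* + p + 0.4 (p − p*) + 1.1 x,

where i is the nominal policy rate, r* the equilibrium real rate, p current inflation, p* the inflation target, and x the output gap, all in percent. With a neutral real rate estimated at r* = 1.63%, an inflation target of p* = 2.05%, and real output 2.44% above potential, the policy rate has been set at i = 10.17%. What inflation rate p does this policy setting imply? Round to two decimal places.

4.77%

Output 2.44% above potential → x = 2.44.
Collecting p: i = r* + (1 + 0.4) p − 0.4 p* + 1.1 x
1.4 p = 10.17 − 1.63 + 0.4 × 2.05 − 1.1 × 2.44 = 6.676
p = 6.676 / 1.4 = 4.77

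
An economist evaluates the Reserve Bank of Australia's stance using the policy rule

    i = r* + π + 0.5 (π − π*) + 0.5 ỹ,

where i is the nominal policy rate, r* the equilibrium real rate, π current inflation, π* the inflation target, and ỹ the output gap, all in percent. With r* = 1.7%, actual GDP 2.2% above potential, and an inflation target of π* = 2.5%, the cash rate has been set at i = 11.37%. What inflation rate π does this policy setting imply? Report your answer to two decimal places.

Output 2.2% above potential → ỹ = 2.2.
Collecting π: i = r* + (1 + 0.5) π − 0.5 π* + 0.5 ỹ
1.5 π = 11.37 − 1.7 + 0.5 × 2.5 − 0.5 × 2.2 = 9.82
π = 9.82 / 1.5 = 6.55

6.55%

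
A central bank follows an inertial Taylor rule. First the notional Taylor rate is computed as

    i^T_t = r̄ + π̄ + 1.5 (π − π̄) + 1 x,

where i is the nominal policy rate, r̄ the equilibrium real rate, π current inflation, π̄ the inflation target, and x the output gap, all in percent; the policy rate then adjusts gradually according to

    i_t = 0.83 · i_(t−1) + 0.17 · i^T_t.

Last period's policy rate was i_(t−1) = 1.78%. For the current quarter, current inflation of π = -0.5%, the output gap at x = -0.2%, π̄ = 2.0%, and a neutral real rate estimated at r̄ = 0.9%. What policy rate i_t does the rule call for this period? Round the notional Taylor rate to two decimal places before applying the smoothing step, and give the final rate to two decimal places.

1.30%

i^T_t = 0.9 + 2.0 + 1.5 × (-0.5 − 2.0) + 1 × (-0.2)
   = 0.9 + 2 − 3.75 − 0.2 = -1.05
i_t = 0.83 × 1.78 + 0.17 × (-1.05) = 1.4774 − 0.1785 = 1.30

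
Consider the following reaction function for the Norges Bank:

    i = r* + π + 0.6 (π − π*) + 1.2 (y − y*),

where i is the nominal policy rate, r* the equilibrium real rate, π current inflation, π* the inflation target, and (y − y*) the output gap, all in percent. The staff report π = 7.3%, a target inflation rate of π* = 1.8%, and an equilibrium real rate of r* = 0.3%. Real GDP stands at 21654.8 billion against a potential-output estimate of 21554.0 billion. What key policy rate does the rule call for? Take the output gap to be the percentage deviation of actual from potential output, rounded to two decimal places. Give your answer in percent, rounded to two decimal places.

Output gap = 100 × (21654.8 − 21554.0) / 21554.0 = 0.47%.
i = 0.30 + 7.30 + 0.6 × (7.30 − 1.80) + 1.2 × 0.47
   = 0.30 + 7.3 + 3.3 + 0.564 = 11.46

11.46%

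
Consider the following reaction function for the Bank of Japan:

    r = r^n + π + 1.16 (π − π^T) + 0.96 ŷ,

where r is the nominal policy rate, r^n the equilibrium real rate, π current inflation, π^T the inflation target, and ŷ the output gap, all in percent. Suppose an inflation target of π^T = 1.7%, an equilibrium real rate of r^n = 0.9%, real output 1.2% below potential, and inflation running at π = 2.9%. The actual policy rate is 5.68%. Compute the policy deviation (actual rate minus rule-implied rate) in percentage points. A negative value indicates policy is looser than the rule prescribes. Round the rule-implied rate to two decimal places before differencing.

1.64 pp

Output 1.2% below potential → ŷ = -1.2.
r = 0.9 + 2.9 + 1.16 × (2.9 − 1.7) + 0.96 × (-1.2)
   = 0.9 + 2.9 + 1.392 − 1.152 = 4.04
Deviation = 5.68 − 4.04 = 1.64 pp.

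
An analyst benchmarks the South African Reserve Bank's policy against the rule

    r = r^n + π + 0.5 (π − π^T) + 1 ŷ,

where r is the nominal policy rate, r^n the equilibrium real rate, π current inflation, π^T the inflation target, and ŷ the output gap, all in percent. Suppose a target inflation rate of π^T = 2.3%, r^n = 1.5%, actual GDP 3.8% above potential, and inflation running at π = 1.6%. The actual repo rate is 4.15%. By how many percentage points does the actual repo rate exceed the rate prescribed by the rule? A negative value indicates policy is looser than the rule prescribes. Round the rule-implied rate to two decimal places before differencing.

Output 3.8% above potential → ŷ = 3.8.
r = 1.5 + 1.6 + 0.5 × (1.6 − 2.3) + 1 × 3.8
   = 1.5 + 1.6 − 0.35 + 3.8 = 6.55
Deviation = 4.15 − 6.55 = -2.40 pp.

-2.40 pp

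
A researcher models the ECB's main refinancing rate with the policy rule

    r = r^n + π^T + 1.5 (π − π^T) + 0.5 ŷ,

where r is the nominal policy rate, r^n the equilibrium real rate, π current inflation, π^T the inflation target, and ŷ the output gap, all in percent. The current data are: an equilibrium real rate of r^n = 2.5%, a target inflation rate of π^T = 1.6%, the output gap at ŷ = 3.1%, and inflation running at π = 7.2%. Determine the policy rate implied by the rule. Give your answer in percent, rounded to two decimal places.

14.05%

r = 2.5 + 1.6 + 1.5 × (7.2 − 1.6) + 0.5 × 3.1
   = 2.5 + 1.6 + 8.4 + 1.55 = 14.05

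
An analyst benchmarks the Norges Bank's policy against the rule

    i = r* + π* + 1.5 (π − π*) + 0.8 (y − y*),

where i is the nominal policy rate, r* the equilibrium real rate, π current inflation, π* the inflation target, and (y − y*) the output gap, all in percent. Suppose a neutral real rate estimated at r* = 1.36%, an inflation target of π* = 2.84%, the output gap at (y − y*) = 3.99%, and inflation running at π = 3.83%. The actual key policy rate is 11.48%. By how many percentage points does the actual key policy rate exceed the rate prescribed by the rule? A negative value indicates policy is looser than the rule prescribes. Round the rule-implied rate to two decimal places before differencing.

2.60 pp

i = 1.36 + 2.84 + 1.5 × (3.83 − 2.84) + 0.8 × 3.99
   = 1.36 + 2.84 + 1.485 + 3.192 = 8.88
Deviation = 11.48 − 8.88 = 2.60 pp.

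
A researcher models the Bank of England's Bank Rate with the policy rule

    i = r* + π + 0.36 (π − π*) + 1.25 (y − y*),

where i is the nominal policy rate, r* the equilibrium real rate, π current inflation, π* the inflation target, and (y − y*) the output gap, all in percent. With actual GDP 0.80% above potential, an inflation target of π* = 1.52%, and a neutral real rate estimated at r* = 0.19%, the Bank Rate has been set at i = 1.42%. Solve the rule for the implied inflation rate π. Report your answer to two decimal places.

0.57%

Output 0.80% above potential → (y − y*) = 0.80.
Collecting π: i = r* + (1 + 0.36) π − 0.36 π* + 1.25 (y − y*)
1.36 π = 1.42 − 0.19 + 0.36 × 1.52 − 1.25 × 0.80 = 0.7772
π = 0.7772 / 1.36 = 0.57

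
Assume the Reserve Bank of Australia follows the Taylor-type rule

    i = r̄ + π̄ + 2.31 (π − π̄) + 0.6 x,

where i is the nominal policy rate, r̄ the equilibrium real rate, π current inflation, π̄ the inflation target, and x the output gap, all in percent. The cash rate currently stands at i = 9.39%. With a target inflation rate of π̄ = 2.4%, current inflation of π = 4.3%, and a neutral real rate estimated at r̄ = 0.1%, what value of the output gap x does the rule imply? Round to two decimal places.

0.6 x = 9.39 − 0.1 − 2.4 − 2.31 × (4.3 − 2.4) = 2.501
x = 2.501 / 0.6 = 4.17

4.17%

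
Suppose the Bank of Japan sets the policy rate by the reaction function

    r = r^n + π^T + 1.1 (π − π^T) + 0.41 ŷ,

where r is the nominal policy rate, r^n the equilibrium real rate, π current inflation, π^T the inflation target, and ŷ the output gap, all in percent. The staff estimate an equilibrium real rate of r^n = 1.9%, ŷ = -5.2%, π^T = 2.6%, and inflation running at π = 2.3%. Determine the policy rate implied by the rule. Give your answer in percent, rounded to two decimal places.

r = 1.9 + 2.6 + 1.1 × (2.3 − 2.6) + 0.41 × (-5.2)
   = 1.9 + 2.6 − 0.33 − 2.132 = 2.04

2.04%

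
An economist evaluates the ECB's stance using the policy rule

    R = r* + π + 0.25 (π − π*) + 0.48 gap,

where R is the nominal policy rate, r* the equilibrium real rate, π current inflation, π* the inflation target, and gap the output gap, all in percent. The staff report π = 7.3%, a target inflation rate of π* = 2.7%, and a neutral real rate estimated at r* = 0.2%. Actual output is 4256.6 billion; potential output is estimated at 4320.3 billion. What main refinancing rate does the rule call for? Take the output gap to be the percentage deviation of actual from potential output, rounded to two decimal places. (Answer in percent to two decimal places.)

7.94%

Output gap = 100 × (4256.6 − 4320.3) / 4320.3 = -1.47%.
R = 0.20 + 7.30 + 0.25 × (7.30 − 2.70) + 0.48 × (-1.47)
   = 0.20 + 7.3 + 1.15 − 0.7056 = 7.94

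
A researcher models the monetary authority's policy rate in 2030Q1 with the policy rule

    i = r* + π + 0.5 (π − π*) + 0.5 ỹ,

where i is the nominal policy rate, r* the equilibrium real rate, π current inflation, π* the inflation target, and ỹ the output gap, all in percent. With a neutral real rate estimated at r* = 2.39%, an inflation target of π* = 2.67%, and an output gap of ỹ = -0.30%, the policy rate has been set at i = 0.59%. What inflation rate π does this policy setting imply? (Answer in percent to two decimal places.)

Collecting π: i = r* + (1 + 0.5) π − 0.5 π* + 0.5 ỹ
1.5 π = 0.59 − 2.39 + 0.5 × 2.67 − 0.5 × (-0.30) = -0.315
π = -0.315 / 1.5 = -0.21

-0.21%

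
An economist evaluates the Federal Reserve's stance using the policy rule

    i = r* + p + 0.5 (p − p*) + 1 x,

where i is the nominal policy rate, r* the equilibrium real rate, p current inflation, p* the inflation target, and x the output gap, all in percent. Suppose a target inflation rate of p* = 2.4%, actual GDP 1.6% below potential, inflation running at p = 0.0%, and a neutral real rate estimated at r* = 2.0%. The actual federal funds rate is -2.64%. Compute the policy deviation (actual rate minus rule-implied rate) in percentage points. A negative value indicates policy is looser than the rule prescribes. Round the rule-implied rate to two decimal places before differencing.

Output 1.6% below potential → x = -1.6.
i = 2.0 + 0.0 + 0.5 × (0.0 − 2.4) + 1 × (-1.6)
   = 2.0 + 0 − 1.2 − 1.6 = -0.80
Deviation = -2.64 − (-0.80) = -1.84 pp.

-1.84 pp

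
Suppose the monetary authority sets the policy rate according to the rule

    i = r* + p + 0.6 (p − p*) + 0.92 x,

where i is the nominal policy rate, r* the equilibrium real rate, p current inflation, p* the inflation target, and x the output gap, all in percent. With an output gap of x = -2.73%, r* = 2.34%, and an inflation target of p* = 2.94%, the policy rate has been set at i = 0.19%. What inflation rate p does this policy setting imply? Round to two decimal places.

1.33%

Collecting p: i = r* + (1 + 0.6) p − 0.6 p* + 0.92 x
1.6 p = 0.19 − 2.34 + 0.6 × 2.94 − 0.92 × (-2.73) = 2.1256
p = 2.1256 / 1.6 = 1.33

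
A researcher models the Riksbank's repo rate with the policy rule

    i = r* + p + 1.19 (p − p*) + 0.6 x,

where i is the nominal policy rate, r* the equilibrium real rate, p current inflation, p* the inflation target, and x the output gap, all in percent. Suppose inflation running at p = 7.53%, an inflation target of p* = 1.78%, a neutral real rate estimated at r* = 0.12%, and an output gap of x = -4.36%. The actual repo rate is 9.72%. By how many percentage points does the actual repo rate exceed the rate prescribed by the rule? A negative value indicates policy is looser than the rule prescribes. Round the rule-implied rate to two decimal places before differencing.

-2.16 pp

i = 0.12 + 7.53 + 1.19 × (7.53 − 1.78) + 0.6 × (-4.36)
   = 0.12 + 7.53 + 6.8425 − 2.616 = 11.88
Deviation = 9.72 − 11.88 = -2.16 pp.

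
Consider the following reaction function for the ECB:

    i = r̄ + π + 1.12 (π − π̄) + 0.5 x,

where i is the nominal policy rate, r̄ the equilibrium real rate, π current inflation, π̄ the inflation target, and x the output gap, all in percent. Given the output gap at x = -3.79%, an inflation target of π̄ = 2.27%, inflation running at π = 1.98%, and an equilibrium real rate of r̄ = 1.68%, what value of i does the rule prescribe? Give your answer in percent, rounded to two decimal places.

i = 1.68 + 1.98 + 1.12 × (1.98 − 2.27) + 0.5 × (-3.79)
   = 1.68 + 1.98 − 0.3248 − 1.895 = 1.44

1.44%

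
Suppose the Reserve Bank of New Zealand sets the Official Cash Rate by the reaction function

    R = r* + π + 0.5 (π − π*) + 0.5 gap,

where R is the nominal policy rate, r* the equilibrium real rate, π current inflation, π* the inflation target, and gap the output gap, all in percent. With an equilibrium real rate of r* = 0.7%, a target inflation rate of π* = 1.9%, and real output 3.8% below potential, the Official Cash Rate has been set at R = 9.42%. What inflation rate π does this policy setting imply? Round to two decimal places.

Output 3.8% below potential → gap = -3.8.
Collecting π: R = r* + (1 + 0.5) π − 0.5 π* + 0.5 gap
1.5 π = 9.42 − 0.7 + 0.5 × 1.9 − 0.5 × (-3.8) = 11.57
π = 11.57 / 1.5 = 7.71

7.71%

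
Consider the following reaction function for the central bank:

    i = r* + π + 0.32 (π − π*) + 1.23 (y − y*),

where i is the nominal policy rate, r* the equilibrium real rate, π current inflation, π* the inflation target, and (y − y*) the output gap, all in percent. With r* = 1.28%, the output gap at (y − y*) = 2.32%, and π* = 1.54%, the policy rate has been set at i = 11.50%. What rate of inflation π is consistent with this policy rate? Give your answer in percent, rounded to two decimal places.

Collecting π: i = r* + (1 + 0.32) π − 0.32 π* + 1.23 (y − y*)
1.32 π = 11.50 − 1.28 + 0.32 × 1.54 − 1.23 × 2.32 = 7.8592
π = 7.8592 / 1.32 = 5.95

5.95%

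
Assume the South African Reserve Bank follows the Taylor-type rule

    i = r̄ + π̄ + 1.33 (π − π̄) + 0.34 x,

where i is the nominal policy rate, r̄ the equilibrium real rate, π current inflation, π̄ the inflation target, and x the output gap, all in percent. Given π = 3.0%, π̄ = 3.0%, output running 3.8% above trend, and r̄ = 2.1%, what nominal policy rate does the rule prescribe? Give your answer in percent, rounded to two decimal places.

6.39%

Output 3.8% above potential → x = 3.8.
i = 2.1 + 3.0 + 1.33 × (3.0 − 3.0) + 0.34 × 3.8
   = 2.1 + 3 + 0 + 1.292 = 6.39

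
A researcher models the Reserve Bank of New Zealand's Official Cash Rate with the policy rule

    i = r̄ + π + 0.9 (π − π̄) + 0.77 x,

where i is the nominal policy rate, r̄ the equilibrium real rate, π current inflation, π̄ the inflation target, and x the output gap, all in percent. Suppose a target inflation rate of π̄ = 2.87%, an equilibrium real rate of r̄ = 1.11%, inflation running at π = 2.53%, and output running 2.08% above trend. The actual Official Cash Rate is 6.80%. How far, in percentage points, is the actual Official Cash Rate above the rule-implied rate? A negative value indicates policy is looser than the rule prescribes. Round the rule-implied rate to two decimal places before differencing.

Output 2.08% above potential → x = 2.08.
i = 1.11 + 2.53 + 0.9 × (2.53 − 2.87) + 0.77 × 2.08
   = 1.11 + 2.53 − 0.306 + 1.6016 = 4.94
Deviation = 6.80 − 4.94 = 1.86 pp.

1.86 pp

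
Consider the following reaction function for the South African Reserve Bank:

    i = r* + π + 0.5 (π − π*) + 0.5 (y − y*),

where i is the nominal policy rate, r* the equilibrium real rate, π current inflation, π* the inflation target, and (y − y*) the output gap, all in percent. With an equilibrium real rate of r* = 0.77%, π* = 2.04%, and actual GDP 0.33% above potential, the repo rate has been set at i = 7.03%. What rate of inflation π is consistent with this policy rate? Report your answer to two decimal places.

4.74%

Output 0.33% above potential → (y − y*) = 0.33.
Collecting π: i = r* + (1 + 0.5) π − 0.5 π* + 0.5 (y − y*)
1.5 π = 7.03 − 0.77 + 0.5 × 2.04 − 0.5 × 0.33 = 7.115
π = 7.115 / 1.5 = 4.74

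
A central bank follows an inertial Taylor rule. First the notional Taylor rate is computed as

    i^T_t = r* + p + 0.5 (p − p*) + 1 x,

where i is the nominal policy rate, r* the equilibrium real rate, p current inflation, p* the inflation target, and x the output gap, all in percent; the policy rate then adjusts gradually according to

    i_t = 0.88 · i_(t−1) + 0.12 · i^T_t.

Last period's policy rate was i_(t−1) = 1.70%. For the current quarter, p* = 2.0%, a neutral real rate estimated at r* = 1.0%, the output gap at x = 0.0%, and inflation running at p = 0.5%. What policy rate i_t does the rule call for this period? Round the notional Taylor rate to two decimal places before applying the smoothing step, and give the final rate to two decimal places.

i^T_t = 1.0 + 0.5 + 0.5 × (0.5 − 2.0) + 1 × 0.0
   = 1.0 + 0.5 − 0.75 + 0 = 0.75
i_t = 0.88 × 1.70 + 0.12 × 0.75 = 1.496 + 0.09 = 1.59

1.59%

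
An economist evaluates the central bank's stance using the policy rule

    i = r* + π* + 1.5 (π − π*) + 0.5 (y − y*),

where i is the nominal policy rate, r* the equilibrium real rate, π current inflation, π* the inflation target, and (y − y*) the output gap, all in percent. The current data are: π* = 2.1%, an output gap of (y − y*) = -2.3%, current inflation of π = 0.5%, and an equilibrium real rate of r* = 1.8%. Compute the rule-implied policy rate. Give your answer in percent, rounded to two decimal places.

0.35%

i = 1.8 + 2.1 + 1.5 × (0.5 − 2.1) + 0.5 × (-2.3)
   = 1.8 + 2.1 − 2.4 − 1.15 = 0.35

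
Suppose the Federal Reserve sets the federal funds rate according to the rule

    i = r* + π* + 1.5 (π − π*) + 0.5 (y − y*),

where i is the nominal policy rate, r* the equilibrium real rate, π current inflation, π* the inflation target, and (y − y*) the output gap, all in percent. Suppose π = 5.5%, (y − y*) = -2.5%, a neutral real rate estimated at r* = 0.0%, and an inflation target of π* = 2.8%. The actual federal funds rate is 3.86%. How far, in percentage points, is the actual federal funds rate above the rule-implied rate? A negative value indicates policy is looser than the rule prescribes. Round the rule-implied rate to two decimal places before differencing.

i = 0.0 + 2.8 + 1.5 × (5.5 − 2.8) + 0.5 × (-2.5)
   = 0.0 + 2.8 + 4.05 − 1.25 = 5.60
Deviation = 3.86 − 5.60 = -1.74 pp.

-1.74 pp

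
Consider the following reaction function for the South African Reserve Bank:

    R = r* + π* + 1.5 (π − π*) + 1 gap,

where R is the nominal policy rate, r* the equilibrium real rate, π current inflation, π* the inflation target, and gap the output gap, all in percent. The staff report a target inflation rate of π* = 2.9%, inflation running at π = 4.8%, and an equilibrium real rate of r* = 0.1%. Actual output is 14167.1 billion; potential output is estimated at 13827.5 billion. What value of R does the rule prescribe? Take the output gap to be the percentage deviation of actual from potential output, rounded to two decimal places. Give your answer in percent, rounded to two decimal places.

8.31%

Output gap = 100 × (14167.1 − 13827.5) / 13827.5 = 2.46%.
R = 0.10 + 2.90 + 1.5 × (4.80 − 2.90) + 1 × 2.46
   = 0.10 + 2.9 + 2.85 + 2.46 = 8.31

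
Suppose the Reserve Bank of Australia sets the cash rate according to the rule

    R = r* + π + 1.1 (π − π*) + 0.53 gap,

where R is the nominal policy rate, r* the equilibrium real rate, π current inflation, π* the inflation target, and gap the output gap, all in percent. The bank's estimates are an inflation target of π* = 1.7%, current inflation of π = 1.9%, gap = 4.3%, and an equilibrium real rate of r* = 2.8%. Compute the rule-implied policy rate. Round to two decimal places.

R = 2.8 + 1.9 + 1.1 × (1.9 − 1.7) + 0.53 × 4.3
   = 2.8 + 1.9 + 0.22 + 2.279 = 7.20

7.20%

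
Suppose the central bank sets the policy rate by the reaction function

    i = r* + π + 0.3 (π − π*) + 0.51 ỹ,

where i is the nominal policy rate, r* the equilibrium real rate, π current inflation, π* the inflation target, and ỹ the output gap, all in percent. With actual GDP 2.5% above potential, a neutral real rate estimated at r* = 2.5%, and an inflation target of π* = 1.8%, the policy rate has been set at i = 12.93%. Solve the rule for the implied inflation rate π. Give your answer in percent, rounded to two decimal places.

Output 2.5% above potential → ỹ = 2.5.
Collecting π: i = r* + (1 + 0.3) π − 0.3 π* + 0.51 ỹ
1.3 π = 12.93 − 2.5 + 0.3 × 1.8 − 0.51 × 2.5 = 9.695
π = 9.695 / 1.3 = 7.46

7.46%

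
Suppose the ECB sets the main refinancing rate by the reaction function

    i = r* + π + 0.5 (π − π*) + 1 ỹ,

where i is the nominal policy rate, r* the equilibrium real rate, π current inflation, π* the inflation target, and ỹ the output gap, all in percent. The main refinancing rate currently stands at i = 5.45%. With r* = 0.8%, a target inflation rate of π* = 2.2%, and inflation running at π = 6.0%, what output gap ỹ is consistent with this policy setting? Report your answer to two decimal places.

1 ỹ = 5.45 − 0.8 − 6.0 − 0.5 × (6.0 − 2.2) = -3.25
ỹ = -3.25 / 1 = -3.25

-3.25%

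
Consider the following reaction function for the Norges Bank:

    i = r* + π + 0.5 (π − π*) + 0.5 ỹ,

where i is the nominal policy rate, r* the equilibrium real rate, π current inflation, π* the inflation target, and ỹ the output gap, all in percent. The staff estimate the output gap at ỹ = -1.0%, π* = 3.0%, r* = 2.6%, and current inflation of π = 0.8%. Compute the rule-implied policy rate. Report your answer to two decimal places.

i = 2.6 + 0.8 + 0.5 × (0.8 − 3.0) + 0.5 × (-1.0)
   = 2.6 + 0.8 − 1.1 − 0.5 = 1.80

1.80%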